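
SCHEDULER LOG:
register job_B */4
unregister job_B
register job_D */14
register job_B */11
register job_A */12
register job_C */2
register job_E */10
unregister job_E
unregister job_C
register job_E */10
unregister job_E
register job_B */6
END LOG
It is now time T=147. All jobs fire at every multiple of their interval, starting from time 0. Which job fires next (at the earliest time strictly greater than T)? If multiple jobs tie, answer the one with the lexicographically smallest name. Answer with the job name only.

Op 1: register job_B */4 -> active={job_B:*/4}
Op 2: unregister job_B -> active={}
Op 3: register job_D */14 -> active={job_D:*/14}
Op 4: register job_B */11 -> active={job_B:*/11, job_D:*/14}
Op 5: register job_A */12 -> active={job_A:*/12, job_B:*/11, job_D:*/14}
Op 6: register job_C */2 -> active={job_A:*/12, job_B:*/11, job_C:*/2, job_D:*/14}
Op 7: register job_E */10 -> active={job_A:*/12, job_B:*/11, job_C:*/2, job_D:*/14, job_E:*/10}
Op 8: unregister job_E -> active={job_A:*/12, job_B:*/11, job_C:*/2, job_D:*/14}
Op 9: unregister job_C -> active={job_A:*/12, job_B:*/11, job_D:*/14}
Op 10: register job_E */10 -> active={job_A:*/12, job_B:*/11, job_D:*/14, job_E:*/10}
Op 11: unregister job_E -> active={job_A:*/12, job_B:*/11, job_D:*/14}
Op 12: register job_B */6 -> active={job_A:*/12, job_B:*/6, job_D:*/14}
  job_A: interval 12, next fire after T=147 is 156
  job_B: interval 6, next fire after T=147 is 150
  job_D: interval 14, next fire after T=147 is 154
Earliest = 150, winner (lex tiebreak) = job_B

Answer: job_B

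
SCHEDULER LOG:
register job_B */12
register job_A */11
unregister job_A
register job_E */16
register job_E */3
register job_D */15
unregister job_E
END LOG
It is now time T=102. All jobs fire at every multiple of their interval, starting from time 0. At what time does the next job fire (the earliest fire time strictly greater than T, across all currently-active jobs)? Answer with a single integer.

Answer: 105

Derivation:
Op 1: register job_B */12 -> active={job_B:*/12}
Op 2: register job_A */11 -> active={job_A:*/11, job_B:*/12}
Op 3: unregister job_A -> active={job_B:*/12}
Op 4: register job_E */16 -> active={job_B:*/12, job_E:*/16}
Op 5: register job_E */3 -> active={job_B:*/12, job_E:*/3}
Op 6: register job_D */15 -> active={job_B:*/12, job_D:*/15, job_E:*/3}
Op 7: unregister job_E -> active={job_B:*/12, job_D:*/15}
  job_B: interval 12, next fire after T=102 is 108
  job_D: interval 15, next fire after T=102 is 105
Earliest fire time = 105 (job job_D)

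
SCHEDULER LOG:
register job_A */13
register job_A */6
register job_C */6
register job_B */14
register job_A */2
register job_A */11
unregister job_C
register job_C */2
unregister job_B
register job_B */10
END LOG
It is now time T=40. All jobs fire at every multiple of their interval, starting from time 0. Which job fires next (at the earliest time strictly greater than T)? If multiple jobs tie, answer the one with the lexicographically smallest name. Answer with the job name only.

Answer: job_C

Derivation:
Op 1: register job_A */13 -> active={job_A:*/13}
Op 2: register job_A */6 -> active={job_A:*/6}
Op 3: register job_C */6 -> active={job_A:*/6, job_C:*/6}
Op 4: register job_B */14 -> active={job_A:*/6, job_B:*/14, job_C:*/6}
Op 5: register job_A */2 -> active={job_A:*/2, job_B:*/14, job_C:*/6}
Op 6: register job_A */11 -> active={job_A:*/11, job_B:*/14, job_C:*/6}
Op 7: unregister job_C -> active={job_A:*/11, job_B:*/14}
Op 8: register job_C */2 -> active={job_A:*/11, job_B:*/14, job_C:*/2}
Op 9: unregister job_B -> active={job_A:*/11, job_C:*/2}
Op 10: register job_B */10 -> active={job_A:*/11, job_B:*/10, job_C:*/2}
  job_A: interval 11, next fire after T=40 is 44
  job_B: interval 10, next fire after T=40 is 50
  job_C: interval 2, next fire after T=40 is 42
Earliest = 42, winner (lex tiebreak) = job_C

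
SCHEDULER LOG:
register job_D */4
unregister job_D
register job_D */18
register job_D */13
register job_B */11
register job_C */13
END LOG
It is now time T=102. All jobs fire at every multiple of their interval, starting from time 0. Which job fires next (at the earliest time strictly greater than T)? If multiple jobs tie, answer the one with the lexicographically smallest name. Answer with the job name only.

Answer: job_C

Derivation:
Op 1: register job_D */4 -> active={job_D:*/4}
Op 2: unregister job_D -> active={}
Op 3: register job_D */18 -> active={job_D:*/18}
Op 4: register job_D */13 -> active={job_D:*/13}
Op 5: register job_B */11 -> active={job_B:*/11, job_D:*/13}
Op 6: register job_C */13 -> active={job_B:*/11, job_C:*/13, job_D:*/13}
  job_B: interval 11, next fire after T=102 is 110
  job_C: interval 13, next fire after T=102 is 104
  job_D: interval 13, next fire after T=102 is 104
Earliest = 104, winner (lex tiebreak) = job_C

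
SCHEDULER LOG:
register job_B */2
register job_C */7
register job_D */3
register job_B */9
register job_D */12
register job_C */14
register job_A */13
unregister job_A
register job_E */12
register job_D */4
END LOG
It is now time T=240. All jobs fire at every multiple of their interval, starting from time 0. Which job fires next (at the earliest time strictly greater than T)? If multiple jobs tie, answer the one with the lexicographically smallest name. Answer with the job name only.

Op 1: register job_B */2 -> active={job_B:*/2}
Op 2: register job_C */7 -> active={job_B:*/2, job_C:*/7}
Op 3: register job_D */3 -> active={job_B:*/2, job_C:*/7, job_D:*/3}
Op 4: register job_B */9 -> active={job_B:*/9, job_C:*/7, job_D:*/3}
Op 5: register job_D */12 -> active={job_B:*/9, job_C:*/7, job_D:*/12}
Op 6: register job_C */14 -> active={job_B:*/9, job_C:*/14, job_D:*/12}
Op 7: register job_A */13 -> active={job_A:*/13, job_B:*/9, job_C:*/14, job_D:*/12}
Op 8: unregister job_A -> active={job_B:*/9, job_C:*/14, job_D:*/12}
Op 9: register job_E */12 -> active={job_B:*/9, job_C:*/14, job_D:*/12, job_E:*/12}
Op 10: register job_D */4 -> active={job_B:*/9, job_C:*/14, job_D:*/4, job_E:*/12}
  job_B: interval 9, next fire after T=240 is 243
  job_C: interval 14, next fire after T=240 is 252
  job_D: interval 4, next fire after T=240 is 244
  job_E: interval 12, next fire after T=240 is 252
Earliest = 243, winner (lex tiebreak) = job_B

Answer: job_B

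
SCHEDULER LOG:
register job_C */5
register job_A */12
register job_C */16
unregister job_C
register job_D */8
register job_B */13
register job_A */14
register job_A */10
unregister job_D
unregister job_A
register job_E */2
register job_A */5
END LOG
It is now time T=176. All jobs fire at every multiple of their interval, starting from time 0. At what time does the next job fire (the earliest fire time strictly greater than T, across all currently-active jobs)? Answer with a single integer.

Op 1: register job_C */5 -> active={job_C:*/5}
Op 2: register job_A */12 -> active={job_A:*/12, job_C:*/5}
Op 3: register job_C */16 -> active={job_A:*/12, job_C:*/16}
Op 4: unregister job_C -> active={job_A:*/12}
Op 5: register job_D */8 -> active={job_A:*/12, job_D:*/8}
Op 6: register job_B */13 -> active={job_A:*/12, job_B:*/13, job_D:*/8}
Op 7: register job_A */14 -> active={job_A:*/14, job_B:*/13, job_D:*/8}
Op 8: register job_A */10 -> active={job_A:*/10, job_B:*/13, job_D:*/8}
Op 9: unregister job_D -> active={job_A:*/10, job_B:*/13}
Op 10: unregister job_A -> active={job_B:*/13}
Op 11: register job_E */2 -> active={job_B:*/13, job_E:*/2}
Op 12: register job_A */5 -> active={job_A:*/5, job_B:*/13, job_E:*/2}
  job_A: interval 5, next fire after T=176 is 180
  job_B: interval 13, next fire after T=176 is 182
  job_E: interval 2, next fire after T=176 is 178
Earliest fire time = 178 (job job_E)

Answer: 178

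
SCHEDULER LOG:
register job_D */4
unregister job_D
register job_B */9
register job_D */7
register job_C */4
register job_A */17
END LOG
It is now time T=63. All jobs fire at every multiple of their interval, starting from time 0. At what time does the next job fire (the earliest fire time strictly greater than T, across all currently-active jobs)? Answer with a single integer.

Answer: 64

Derivation:
Op 1: register job_D */4 -> active={job_D:*/4}
Op 2: unregister job_D -> active={}
Op 3: register job_B */9 -> active={job_B:*/9}
Op 4: register job_D */7 -> active={job_B:*/9, job_D:*/7}
Op 5: register job_C */4 -> active={job_B:*/9, job_C:*/4, job_D:*/7}
Op 6: register job_A */17 -> active={job_A:*/17, job_B:*/9, job_C:*/4, job_D:*/7}
  job_A: interval 17, next fire after T=63 is 68
  job_B: interval 9, next fire after T=63 is 72
  job_C: interval 4, next fire after T=63 is 64
  job_D: interval 7, next fire after T=63 is 70
Earliest fire time = 64 (job job_C)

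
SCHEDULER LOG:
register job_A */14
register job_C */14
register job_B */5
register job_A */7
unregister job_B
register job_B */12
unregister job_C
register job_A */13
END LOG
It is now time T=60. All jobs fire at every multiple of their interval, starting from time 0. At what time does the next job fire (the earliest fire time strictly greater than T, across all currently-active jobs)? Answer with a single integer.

Op 1: register job_A */14 -> active={job_A:*/14}
Op 2: register job_C */14 -> active={job_A:*/14, job_C:*/14}
Op 3: register job_B */5 -> active={job_A:*/14, job_B:*/5, job_C:*/14}
Op 4: register job_A */7 -> active={job_A:*/7, job_B:*/5, job_C:*/14}
Op 5: unregister job_B -> active={job_A:*/7, job_C:*/14}
Op 6: register job_B */12 -> active={job_A:*/7, job_B:*/12, job_C:*/14}
Op 7: unregister job_C -> active={job_A:*/7, job_B:*/12}
Op 8: register job_A */13 -> active={job_A:*/13, job_B:*/12}
  job_A: interval 13, next fire after T=60 is 65
  job_B: interval 12, next fire after T=60 is 72
Earliest fire time = 65 (job job_A)

Answer: 65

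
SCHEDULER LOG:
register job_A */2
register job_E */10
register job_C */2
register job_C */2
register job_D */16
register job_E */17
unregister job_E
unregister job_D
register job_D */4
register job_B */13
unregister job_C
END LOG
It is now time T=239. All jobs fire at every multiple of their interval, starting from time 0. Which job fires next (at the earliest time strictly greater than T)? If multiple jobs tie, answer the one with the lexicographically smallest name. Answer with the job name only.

Answer: job_A

Derivation:
Op 1: register job_A */2 -> active={job_A:*/2}
Op 2: register job_E */10 -> active={job_A:*/2, job_E:*/10}
Op 3: register job_C */2 -> active={job_A:*/2, job_C:*/2, job_E:*/10}
Op 4: register job_C */2 -> active={job_A:*/2, job_C:*/2, job_E:*/10}
Op 5: register job_D */16 -> active={job_A:*/2, job_C:*/2, job_D:*/16, job_E:*/10}
Op 6: register job_E */17 -> active={job_A:*/2, job_C:*/2, job_D:*/16, job_E:*/17}
Op 7: unregister job_E -> active={job_A:*/2, job_C:*/2, job_D:*/16}
Op 8: unregister job_D -> active={job_A:*/2, job_C:*/2}
Op 9: register job_D */4 -> active={job_A:*/2, job_C:*/2, job_D:*/4}
Op 10: register job_B */13 -> active={job_A:*/2, job_B:*/13, job_C:*/2, job_D:*/4}
Op 11: unregister job_C -> active={job_A:*/2, job_B:*/13, job_D:*/4}
  job_A: interval 2, next fire after T=239 is 240
  job_B: interval 13, next fire after T=239 is 247
  job_D: interval 4, next fire after T=239 is 240
Earliest = 240, winner (lex tiebreak) = job_A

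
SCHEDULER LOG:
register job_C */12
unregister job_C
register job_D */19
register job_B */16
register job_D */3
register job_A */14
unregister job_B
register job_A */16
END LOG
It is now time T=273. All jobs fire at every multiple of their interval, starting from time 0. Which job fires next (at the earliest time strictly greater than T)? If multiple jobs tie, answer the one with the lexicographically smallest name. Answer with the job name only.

Answer: job_D

Derivation:
Op 1: register job_C */12 -> active={job_C:*/12}
Op 2: unregister job_C -> active={}
Op 3: register job_D */19 -> active={job_D:*/19}
Op 4: register job_B */16 -> active={job_B:*/16, job_D:*/19}
Op 5: register job_D */3 -> active={job_B:*/16, job_D:*/3}
Op 6: register job_A */14 -> active={job_A:*/14, job_B:*/16, job_D:*/3}
Op 7: unregister job_B -> active={job_A:*/14, job_D:*/3}
Op 8: register job_A */16 -> active={job_A:*/16, job_D:*/3}
  job_A: interval 16, next fire after T=273 is 288
  job_D: interval 3, next fire after T=273 is 276
Earliest = 276, winner (lex tiebreak) = job_D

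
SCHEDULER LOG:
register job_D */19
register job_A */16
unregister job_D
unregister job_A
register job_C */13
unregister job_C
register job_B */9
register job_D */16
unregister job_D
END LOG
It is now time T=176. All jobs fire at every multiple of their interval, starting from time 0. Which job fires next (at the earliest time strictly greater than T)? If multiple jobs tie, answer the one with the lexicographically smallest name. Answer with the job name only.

Op 1: register job_D */19 -> active={job_D:*/19}
Op 2: register job_A */16 -> active={job_A:*/16, job_D:*/19}
Op 3: unregister job_D -> active={job_A:*/16}
Op 4: unregister job_A -> active={}
Op 5: register job_C */13 -> active={job_C:*/13}
Op 6: unregister job_C -> active={}
Op 7: register job_B */9 -> active={job_B:*/9}
Op 8: register job_D */16 -> active={job_B:*/9, job_D:*/16}
Op 9: unregister job_D -> active={job_B:*/9}
  job_B: interval 9, next fire after T=176 is 180
Earliest = 180, winner (lex tiebreak) = job_B

Answer: job_B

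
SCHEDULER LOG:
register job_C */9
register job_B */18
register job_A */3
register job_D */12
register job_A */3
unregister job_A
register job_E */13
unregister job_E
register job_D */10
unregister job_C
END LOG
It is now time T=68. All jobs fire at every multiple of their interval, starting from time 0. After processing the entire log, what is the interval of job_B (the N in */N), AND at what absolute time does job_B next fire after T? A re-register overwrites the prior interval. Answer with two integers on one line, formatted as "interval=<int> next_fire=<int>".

Answer: interval=18 next_fire=72

Derivation:
Op 1: register job_C */9 -> active={job_C:*/9}
Op 2: register job_B */18 -> active={job_B:*/18, job_C:*/9}
Op 3: register job_A */3 -> active={job_A:*/3, job_B:*/18, job_C:*/9}
Op 4: register job_D */12 -> active={job_A:*/3, job_B:*/18, job_C:*/9, job_D:*/12}
Op 5: register job_A */3 -> active={job_A:*/3, job_B:*/18, job_C:*/9, job_D:*/12}
Op 6: unregister job_A -> active={job_B:*/18, job_C:*/9, job_D:*/12}
Op 7: register job_E */13 -> active={job_B:*/18, job_C:*/9, job_D:*/12, job_E:*/13}
Op 8: unregister job_E -> active={job_B:*/18, job_C:*/9, job_D:*/12}
Op 9: register job_D */10 -> active={job_B:*/18, job_C:*/9, job_D:*/10}
Op 10: unregister job_C -> active={job_B:*/18, job_D:*/10}
Final interval of job_B = 18
Next fire of job_B after T=68: (68//18+1)*18 = 72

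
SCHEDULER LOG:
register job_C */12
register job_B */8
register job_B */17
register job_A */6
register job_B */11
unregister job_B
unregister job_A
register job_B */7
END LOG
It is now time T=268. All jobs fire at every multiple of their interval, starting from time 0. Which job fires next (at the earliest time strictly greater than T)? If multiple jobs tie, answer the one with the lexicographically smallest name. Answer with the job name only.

Answer: job_B

Derivation:
Op 1: register job_C */12 -> active={job_C:*/12}
Op 2: register job_B */8 -> active={job_B:*/8, job_C:*/12}
Op 3: register job_B */17 -> active={job_B:*/17, job_C:*/12}
Op 4: register job_A */6 -> active={job_A:*/6, job_B:*/17, job_C:*/12}
Op 5: register job_B */11 -> active={job_A:*/6, job_B:*/11, job_C:*/12}
Op 6: unregister job_B -> active={job_A:*/6, job_C:*/12}
Op 7: unregister job_A -> active={job_C:*/12}
Op 8: register job_B */7 -> active={job_B:*/7, job_C:*/12}
  job_B: interval 7, next fire after T=268 is 273
  job_C: interval 12, next fire after T=268 is 276
Earliest = 273, winner (lex tiebreak) = job_B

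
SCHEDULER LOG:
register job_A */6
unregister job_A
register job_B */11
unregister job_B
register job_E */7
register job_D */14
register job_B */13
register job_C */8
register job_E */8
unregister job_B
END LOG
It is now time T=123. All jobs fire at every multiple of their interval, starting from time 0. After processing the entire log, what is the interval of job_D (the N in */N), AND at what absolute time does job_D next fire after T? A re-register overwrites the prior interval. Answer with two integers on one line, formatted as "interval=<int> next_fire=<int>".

Answer: interval=14 next_fire=126

Derivation:
Op 1: register job_A */6 -> active={job_A:*/6}
Op 2: unregister job_A -> active={}
Op 3: register job_B */11 -> active={job_B:*/11}
Op 4: unregister job_B -> active={}
Op 5: register job_E */7 -> active={job_E:*/7}
Op 6: register job_D */14 -> active={job_D:*/14, job_E:*/7}
Op 7: register job_B */13 -> active={job_B:*/13, job_D:*/14, job_E:*/7}
Op 8: register job_C */8 -> active={job_B:*/13, job_C:*/8, job_D:*/14, job_E:*/7}
Op 9: register job_E */8 -> active={job_B:*/13, job_C:*/8, job_D:*/14, job_E:*/8}
Op 10: unregister job_B -> active={job_C:*/8, job_D:*/14, job_E:*/8}
Final interval of job_D = 14
Next fire of job_D after T=123: (123//14+1)*14 = 126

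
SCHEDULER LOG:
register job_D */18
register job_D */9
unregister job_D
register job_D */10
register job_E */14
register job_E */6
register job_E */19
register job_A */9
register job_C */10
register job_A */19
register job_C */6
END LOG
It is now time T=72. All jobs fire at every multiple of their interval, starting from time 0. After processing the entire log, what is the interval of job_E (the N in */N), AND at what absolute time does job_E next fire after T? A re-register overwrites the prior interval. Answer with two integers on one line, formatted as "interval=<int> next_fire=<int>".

Op 1: register job_D */18 -> active={job_D:*/18}
Op 2: register job_D */9 -> active={job_D:*/9}
Op 3: unregister job_D -> active={}
Op 4: register job_D */10 -> active={job_D:*/10}
Op 5: register job_E */14 -> active={job_D:*/10, job_E:*/14}
Op 6: register job_E */6 -> active={job_D:*/10, job_E:*/6}
Op 7: register job_E */19 -> active={job_D:*/10, job_E:*/19}
Op 8: register job_A */9 -> active={job_A:*/9, job_D:*/10, job_E:*/19}
Op 9: register job_C */10 -> active={job_A:*/9, job_C:*/10, job_D:*/10, job_E:*/19}
Op 10: register job_A */19 -> active={job_A:*/19, job_C:*/10, job_D:*/10, job_E:*/19}
Op 11: register job_C */6 -> active={job_A:*/19, job_C:*/6, job_D:*/10, job_E:*/19}
Final interval of job_E = 19
Next fire of job_E after T=72: (72//19+1)*19 = 76

Answer: interval=19 next_fire=76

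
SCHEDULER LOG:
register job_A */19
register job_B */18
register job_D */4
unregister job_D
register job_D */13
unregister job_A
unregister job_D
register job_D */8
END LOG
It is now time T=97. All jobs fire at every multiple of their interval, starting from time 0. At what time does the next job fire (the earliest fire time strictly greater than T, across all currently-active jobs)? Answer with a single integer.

Answer: 104

Derivation:
Op 1: register job_A */19 -> active={job_A:*/19}
Op 2: register job_B */18 -> active={job_A:*/19, job_B:*/18}
Op 3: register job_D */4 -> active={job_A:*/19, job_B:*/18, job_D:*/4}
Op 4: unregister job_D -> active={job_A:*/19, job_B:*/18}
Op 5: register job_D */13 -> active={job_A:*/19, job_B:*/18, job_D:*/13}
Op 6: unregister job_A -> active={job_B:*/18, job_D:*/13}
Op 7: unregister job_D -> active={job_B:*/18}
Op 8: register job_D */8 -> active={job_B:*/18, job_D:*/8}
  job_B: interval 18, next fire after T=97 is 108
  job_D: interval 8, next fire after T=97 is 104
Earliest fire time = 104 (job job_D)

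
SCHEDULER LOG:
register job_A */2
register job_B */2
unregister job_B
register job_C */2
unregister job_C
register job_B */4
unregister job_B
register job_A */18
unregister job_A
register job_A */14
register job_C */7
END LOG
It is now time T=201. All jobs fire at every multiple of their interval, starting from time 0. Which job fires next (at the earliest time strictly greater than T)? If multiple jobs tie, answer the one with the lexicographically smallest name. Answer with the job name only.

Op 1: register job_A */2 -> active={job_A:*/2}
Op 2: register job_B */2 -> active={job_A:*/2, job_B:*/2}
Op 3: unregister job_B -> active={job_A:*/2}
Op 4: register job_C */2 -> active={job_A:*/2, job_C:*/2}
Op 5: unregister job_C -> active={job_A:*/2}
Op 6: register job_B */4 -> active={job_A:*/2, job_B:*/4}
Op 7: unregister job_B -> active={job_A:*/2}
Op 8: register job_A */18 -> active={job_A:*/18}
Op 9: unregister job_A -> active={}
Op 10: register job_A */14 -> active={job_A:*/14}
Op 11: register job_C */7 -> active={job_A:*/14, job_C:*/7}
  job_A: interval 14, next fire after T=201 is 210
  job_C: interval 7, next fire after T=201 is 203
Earliest = 203, winner (lex tiebreak) = job_C

Answer: job_C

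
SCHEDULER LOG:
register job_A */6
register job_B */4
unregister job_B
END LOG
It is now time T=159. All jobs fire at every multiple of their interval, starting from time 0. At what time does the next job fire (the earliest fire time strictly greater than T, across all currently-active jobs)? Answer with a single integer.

Op 1: register job_A */6 -> active={job_A:*/6}
Op 2: register job_B */4 -> active={job_A:*/6, job_B:*/4}
Op 3: unregister job_B -> active={job_A:*/6}
  job_A: interval 6, next fire after T=159 is 162
Earliest fire time = 162 (job job_A)

Answer: 162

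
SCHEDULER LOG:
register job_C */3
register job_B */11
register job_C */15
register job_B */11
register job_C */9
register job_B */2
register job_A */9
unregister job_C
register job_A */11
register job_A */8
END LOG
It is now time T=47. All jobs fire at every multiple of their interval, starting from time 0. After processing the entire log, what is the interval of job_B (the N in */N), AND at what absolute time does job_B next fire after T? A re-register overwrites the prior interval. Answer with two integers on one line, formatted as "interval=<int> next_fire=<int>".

Answer: interval=2 next_fire=48

Derivation:
Op 1: register job_C */3 -> active={job_C:*/3}
Op 2: register job_B */11 -> active={job_B:*/11, job_C:*/3}
Op 3: register job_C */15 -> active={job_B:*/11, job_C:*/15}
Op 4: register job_B */11 -> active={job_B:*/11, job_C:*/15}
Op 5: register job_C */9 -> active={job_B:*/11, job_C:*/9}
Op 6: register job_B */2 -> active={job_B:*/2, job_C:*/9}
Op 7: register job_A */9 -> active={job_A:*/9, job_B:*/2, job_C:*/9}
Op 8: unregister job_C -> active={job_A:*/9, job_B:*/2}
Op 9: register job_A */11 -> active={job_A:*/11, job_B:*/2}
Op 10: register job_A */8 -> active={job_A:*/8, job_B:*/2}
Final interval of job_B = 2
Next fire of job_B after T=47: (47//2+1)*2 = 48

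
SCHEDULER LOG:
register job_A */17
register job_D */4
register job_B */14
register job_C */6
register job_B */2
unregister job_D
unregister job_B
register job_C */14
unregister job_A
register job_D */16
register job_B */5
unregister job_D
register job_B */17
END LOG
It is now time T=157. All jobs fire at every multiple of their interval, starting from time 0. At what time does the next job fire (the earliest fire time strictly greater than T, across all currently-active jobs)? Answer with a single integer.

Answer: 168

Derivation:
Op 1: register job_A */17 -> active={job_A:*/17}
Op 2: register job_D */4 -> active={job_A:*/17, job_D:*/4}
Op 3: register job_B */14 -> active={job_A:*/17, job_B:*/14, job_D:*/4}
Op 4: register job_C */6 -> active={job_A:*/17, job_B:*/14, job_C:*/6, job_D:*/4}
Op 5: register job_B */2 -> active={job_A:*/17, job_B:*/2, job_C:*/6, job_D:*/4}
Op 6: unregister job_D -> active={job_A:*/17, job_B:*/2, job_C:*/6}
Op 7: unregister job_B -> active={job_A:*/17, job_C:*/6}
Op 8: register job_C */14 -> active={job_A:*/17, job_C:*/14}
Op 9: unregister job_A -> active={job_C:*/14}
Op 10: register job_D */16 -> active={job_C:*/14, job_D:*/16}
Op 11: register job_B */5 -> active={job_B:*/5, job_C:*/14, job_D:*/16}
Op 12: unregister job_D -> active={job_B:*/5, job_C:*/14}
Op 13: register job_B */17 -> active={job_B:*/17, job_C:*/14}
  job_B: interval 17, next fire after T=157 is 170
  job_C: interval 14, next fire after T=157 is 168
Earliest fire time = 168 (job job_C)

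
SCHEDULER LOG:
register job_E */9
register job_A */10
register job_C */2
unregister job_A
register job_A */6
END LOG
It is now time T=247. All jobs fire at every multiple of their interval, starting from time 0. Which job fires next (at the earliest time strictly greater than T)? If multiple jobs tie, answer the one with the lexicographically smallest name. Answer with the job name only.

Op 1: register job_E */9 -> active={job_E:*/9}
Op 2: register job_A */10 -> active={job_A:*/10, job_E:*/9}
Op 3: register job_C */2 -> active={job_A:*/10, job_C:*/2, job_E:*/9}
Op 4: unregister job_A -> active={job_C:*/2, job_E:*/9}
Op 5: register job_A */6 -> active={job_A:*/6, job_C:*/2, job_E:*/9}
  job_A: interval 6, next fire after T=247 is 252
  job_C: interval 2, next fire after T=247 is 248
  job_E: interval 9, next fire after T=247 is 252
Earliest = 248, winner (lex tiebreak) = job_C

Answer: job_C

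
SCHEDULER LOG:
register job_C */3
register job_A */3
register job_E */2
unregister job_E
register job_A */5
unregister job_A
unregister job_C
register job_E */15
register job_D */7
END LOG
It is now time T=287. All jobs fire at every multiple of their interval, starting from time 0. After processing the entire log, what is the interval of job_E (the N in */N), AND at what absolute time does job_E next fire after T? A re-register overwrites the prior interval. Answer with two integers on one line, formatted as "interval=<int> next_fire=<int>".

Answer: interval=15 next_fire=300

Derivation:
Op 1: register job_C */3 -> active={job_C:*/3}
Op 2: register job_A */3 -> active={job_A:*/3, job_C:*/3}
Op 3: register job_E */2 -> active={job_A:*/3, job_C:*/3, job_E:*/2}
Op 4: unregister job_E -> active={job_A:*/3, job_C:*/3}
Op 5: register job_A */5 -> active={job_A:*/5, job_C:*/3}
Op 6: unregister job_A -> active={job_C:*/3}
Op 7: unregister job_C -> active={}
Op 8: register job_E */15 -> active={job_E:*/15}
Op 9: register job_D */7 -> active={job_D:*/7, job_E:*/15}
Final interval of job_E = 15
Next fire of job_E after T=287: (287//15+1)*15 = 300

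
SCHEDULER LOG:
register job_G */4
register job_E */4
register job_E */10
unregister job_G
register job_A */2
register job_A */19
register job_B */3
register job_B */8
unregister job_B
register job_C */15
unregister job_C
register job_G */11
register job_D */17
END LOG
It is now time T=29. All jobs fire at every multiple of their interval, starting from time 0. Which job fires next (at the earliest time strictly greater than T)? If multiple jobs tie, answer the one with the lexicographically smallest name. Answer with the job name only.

Op 1: register job_G */4 -> active={job_G:*/4}
Op 2: register job_E */4 -> active={job_E:*/4, job_G:*/4}
Op 3: register job_E */10 -> active={job_E:*/10, job_G:*/4}
Op 4: unregister job_G -> active={job_E:*/10}
Op 5: register job_A */2 -> active={job_A:*/2, job_E:*/10}
Op 6: register job_A */19 -> active={job_A:*/19, job_E:*/10}
Op 7: register job_B */3 -> active={job_A:*/19, job_B:*/3, job_E:*/10}
Op 8: register job_B */8 -> active={job_A:*/19, job_B:*/8, job_E:*/10}
Op 9: unregister job_B -> active={job_A:*/19, job_E:*/10}
Op 10: register job_C */15 -> active={job_A:*/19, job_C:*/15, job_E:*/10}
Op 11: unregister job_C -> active={job_A:*/19, job_E:*/10}
Op 12: register job_G */11 -> active={job_A:*/19, job_E:*/10, job_G:*/11}
Op 13: register job_D */17 -> active={job_A:*/19, job_D:*/17, job_E:*/10, job_G:*/11}
  job_A: interval 19, next fire after T=29 is 38
  job_D: interval 17, next fire after T=29 is 34
  job_E: interval 10, next fire after T=29 is 30
  job_G: interval 11, next fire after T=29 is 33
Earliest = 30, winner (lex tiebreak) = job_E

Answer: job_E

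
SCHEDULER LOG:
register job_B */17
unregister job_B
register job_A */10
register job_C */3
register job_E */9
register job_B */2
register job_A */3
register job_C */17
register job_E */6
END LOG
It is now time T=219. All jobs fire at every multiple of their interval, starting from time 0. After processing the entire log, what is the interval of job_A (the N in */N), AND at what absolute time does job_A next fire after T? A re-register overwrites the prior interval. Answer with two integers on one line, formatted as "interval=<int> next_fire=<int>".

Answer: interval=3 next_fire=222

Derivation:
Op 1: register job_B */17 -> active={job_B:*/17}
Op 2: unregister job_B -> active={}
Op 3: register job_A */10 -> active={job_A:*/10}
Op 4: register job_C */3 -> active={job_A:*/10, job_C:*/3}
Op 5: register job_E */9 -> active={job_A:*/10, job_C:*/3, job_E:*/9}
Op 6: register job_B */2 -> active={job_A:*/10, job_B:*/2, job_C:*/3, job_E:*/9}
Op 7: register job_A */3 -> active={job_A:*/3, job_B:*/2, job_C:*/3, job_E:*/9}
Op 8: register job_C */17 -> active={job_A:*/3, job_B:*/2, job_C:*/17, job_E:*/9}
Op 9: register job_E */6 -> active={job_A:*/3, job_B:*/2, job_C:*/17, job_E:*/6}
Final interval of job_A = 3
Next fire of job_A after T=219: (219//3+1)*3 = 222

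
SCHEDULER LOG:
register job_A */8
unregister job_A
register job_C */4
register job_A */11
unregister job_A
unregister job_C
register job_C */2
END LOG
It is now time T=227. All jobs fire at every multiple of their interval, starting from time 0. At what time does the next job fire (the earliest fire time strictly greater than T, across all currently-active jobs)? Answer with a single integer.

Op 1: register job_A */8 -> active={job_A:*/8}
Op 2: unregister job_A -> active={}
Op 3: register job_C */4 -> active={job_C:*/4}
Op 4: register job_A */11 -> active={job_A:*/11, job_C:*/4}
Op 5: unregister job_A -> active={job_C:*/4}
Op 6: unregister job_C -> active={}
Op 7: register job_C */2 -> active={job_C:*/2}
  job_C: interval 2, next fire after T=227 is 228
Earliest fire time = 228 (job job_C)

Answer: 228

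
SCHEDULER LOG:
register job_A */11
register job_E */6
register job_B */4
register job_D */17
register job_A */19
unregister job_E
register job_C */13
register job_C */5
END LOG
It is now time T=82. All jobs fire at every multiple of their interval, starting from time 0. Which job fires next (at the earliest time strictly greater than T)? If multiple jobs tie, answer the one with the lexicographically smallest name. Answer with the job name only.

Answer: job_B

Derivation:
Op 1: register job_A */11 -> active={job_A:*/11}
Op 2: register job_E */6 -> active={job_A:*/11, job_E:*/6}
Op 3: register job_B */4 -> active={job_A:*/11, job_B:*/4, job_E:*/6}
Op 4: register job_D */17 -> active={job_A:*/11, job_B:*/4, job_D:*/17, job_E:*/6}
Op 5: register job_A */19 -> active={job_A:*/19, job_B:*/4, job_D:*/17, job_E:*/6}
Op 6: unregister job_E -> active={job_A:*/19, job_B:*/4, job_D:*/17}
Op 7: register job_C */13 -> active={job_A:*/19, job_B:*/4, job_C:*/13, job_D:*/17}
Op 8: register job_C */5 -> active={job_A:*/19, job_B:*/4, job_C:*/5, job_D:*/17}
  job_A: interval 19, next fire after T=82 is 95
  job_B: interval 4, next fire after T=82 is 84
  job_C: interval 5, next fire after T=82 is 85
  job_D: interval 17, next fire after T=82 is 85
Earliest = 84, winner (lex tiebreak) = job_B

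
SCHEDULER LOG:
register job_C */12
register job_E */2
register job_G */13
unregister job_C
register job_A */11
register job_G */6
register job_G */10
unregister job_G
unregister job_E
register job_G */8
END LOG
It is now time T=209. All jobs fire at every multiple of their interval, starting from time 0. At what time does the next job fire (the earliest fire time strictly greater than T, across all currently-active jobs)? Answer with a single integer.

Answer: 216

Derivation:
Op 1: register job_C */12 -> active={job_C:*/12}
Op 2: register job_E */2 -> active={job_C:*/12, job_E:*/2}
Op 3: register job_G */13 -> active={job_C:*/12, job_E:*/2, job_G:*/13}
Op 4: unregister job_C -> active={job_E:*/2, job_G:*/13}
Op 5: register job_A */11 -> active={job_A:*/11, job_E:*/2, job_G:*/13}
Op 6: register job_G */6 -> active={job_A:*/11, job_E:*/2, job_G:*/6}
Op 7: register job_G */10 -> active={job_A:*/11, job_E:*/2, job_G:*/10}
Op 8: unregister job_G -> active={job_A:*/11, job_E:*/2}
Op 9: unregister job_E -> active={job_A:*/11}
Op 10: register job_G */8 -> active={job_A:*/11, job_G:*/8}
  job_A: interval 11, next fire after T=209 is 220
  job_G: interval 8, next fire after T=209 is 216
Earliest fire time = 216 (job job_G)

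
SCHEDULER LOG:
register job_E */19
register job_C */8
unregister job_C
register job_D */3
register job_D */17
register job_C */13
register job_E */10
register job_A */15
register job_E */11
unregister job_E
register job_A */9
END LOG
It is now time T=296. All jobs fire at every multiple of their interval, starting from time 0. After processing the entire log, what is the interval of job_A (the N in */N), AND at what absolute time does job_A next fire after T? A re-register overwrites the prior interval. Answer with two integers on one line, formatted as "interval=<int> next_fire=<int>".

Answer: interval=9 next_fire=297

Derivation:
Op 1: register job_E */19 -> active={job_E:*/19}
Op 2: register job_C */8 -> active={job_C:*/8, job_E:*/19}
Op 3: unregister job_C -> active={job_E:*/19}
Op 4: register job_D */3 -> active={job_D:*/3, job_E:*/19}
Op 5: register job_D */17 -> active={job_D:*/17, job_E:*/19}
Op 6: register job_C */13 -> active={job_C:*/13, job_D:*/17, job_E:*/19}
Op 7: register job_E */10 -> active={job_C:*/13, job_D:*/17, job_E:*/10}
Op 8: register job_A */15 -> active={job_A:*/15, job_C:*/13, job_D:*/17, job_E:*/10}
Op 9: register job_E */11 -> active={job_A:*/15, job_C:*/13, job_D:*/17, job_E:*/11}
Op 10: unregister job_E -> active={job_A:*/15, job_C:*/13, job_D:*/17}
Op 11: register job_A */9 -> active={job_A:*/9, job_C:*/13, job_D:*/17}
Final interval of job_A = 9
Next fire of job_A after T=296: (296//9+1)*9 = 297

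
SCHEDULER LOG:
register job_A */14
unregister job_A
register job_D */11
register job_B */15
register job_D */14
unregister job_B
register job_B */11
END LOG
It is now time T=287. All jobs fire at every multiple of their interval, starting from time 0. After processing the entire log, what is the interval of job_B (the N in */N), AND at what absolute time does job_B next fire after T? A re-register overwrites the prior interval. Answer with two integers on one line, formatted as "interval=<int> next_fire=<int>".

Answer: interval=11 next_fire=297

Derivation:
Op 1: register job_A */14 -> active={job_A:*/14}
Op 2: unregister job_A -> active={}
Op 3: register job_D */11 -> active={job_D:*/11}
Op 4: register job_B */15 -> active={job_B:*/15, job_D:*/11}
Op 5: register job_D */14 -> active={job_B:*/15, job_D:*/14}
Op 6: unregister job_B -> active={job_D:*/14}
Op 7: register job_B */11 -> active={job_B:*/11, job_D:*/14}
Final interval of job_B = 11
Next fire of job_B after T=287: (287//11+1)*11 = 297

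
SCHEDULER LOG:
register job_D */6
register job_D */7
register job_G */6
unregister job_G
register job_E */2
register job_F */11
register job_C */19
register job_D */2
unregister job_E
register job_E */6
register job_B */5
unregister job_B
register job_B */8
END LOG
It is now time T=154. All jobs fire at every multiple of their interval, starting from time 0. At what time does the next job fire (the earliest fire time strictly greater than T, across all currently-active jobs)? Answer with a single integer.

Op 1: register job_D */6 -> active={job_D:*/6}
Op 2: register job_D */7 -> active={job_D:*/7}
Op 3: register job_G */6 -> active={job_D:*/7, job_G:*/6}
Op 4: unregister job_G -> active={job_D:*/7}
Op 5: register job_E */2 -> active={job_D:*/7, job_E:*/2}
Op 6: register job_F */11 -> active={job_D:*/7, job_E:*/2, job_F:*/11}
Op 7: register job_C */19 -> active={job_C:*/19, job_D:*/7, job_E:*/2, job_F:*/11}
Op 8: register job_D */2 -> active={job_C:*/19, job_D:*/2, job_E:*/2, job_F:*/11}
Op 9: unregister job_E -> active={job_C:*/19, job_D:*/2, job_F:*/11}
Op 10: register job_E */6 -> active={job_C:*/19, job_D:*/2, job_E:*/6, job_F:*/11}
Op 11: register job_B */5 -> active={job_B:*/5, job_C:*/19, job_D:*/2, job_E:*/6, job_F:*/11}
Op 12: unregister job_B -> active={job_C:*/19, job_D:*/2, job_E:*/6, job_F:*/11}
Op 13: register job_B */8 -> active={job_B:*/8, job_C:*/19, job_D:*/2, job_E:*/6, job_F:*/11}
  job_B: interval 8, next fire after T=154 is 160
  job_C: interval 19, next fire after T=154 is 171
  job_D: interval 2, next fire after T=154 is 156
  job_E: interval 6, next fire after T=154 is 156
  job_F: interval 11, next fire after T=154 is 165
Earliest fire time = 156 (job job_D)

Answer: 156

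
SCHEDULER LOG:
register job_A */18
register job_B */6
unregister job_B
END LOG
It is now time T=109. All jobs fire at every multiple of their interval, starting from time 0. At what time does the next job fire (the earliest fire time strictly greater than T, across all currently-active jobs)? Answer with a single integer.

Answer: 126

Derivation:
Op 1: register job_A */18 -> active={job_A:*/18}
Op 2: register job_B */6 -> active={job_A:*/18, job_B:*/6}
Op 3: unregister job_B -> active={job_A:*/18}
  job_A: interval 18, next fire after T=109 is 126
Earliest fire time = 126 (job job_A)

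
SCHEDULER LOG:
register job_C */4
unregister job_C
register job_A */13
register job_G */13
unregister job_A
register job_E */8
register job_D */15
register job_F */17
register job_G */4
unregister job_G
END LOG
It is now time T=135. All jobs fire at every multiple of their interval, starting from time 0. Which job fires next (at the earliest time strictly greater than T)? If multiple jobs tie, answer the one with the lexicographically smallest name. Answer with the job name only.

Answer: job_E

Derivation:
Op 1: register job_C */4 -> active={job_C:*/4}
Op 2: unregister job_C -> active={}
Op 3: register job_A */13 -> active={job_A:*/13}
Op 4: register job_G */13 -> active={job_A:*/13, job_G:*/13}
Op 5: unregister job_A -> active={job_G:*/13}
Op 6: register job_E */8 -> active={job_E:*/8, job_G:*/13}
Op 7: register job_D */15 -> active={job_D:*/15, job_E:*/8, job_G:*/13}
Op 8: register job_F */17 -> active={job_D:*/15, job_E:*/8, job_F:*/17, job_G:*/13}
Op 9: register job_G */4 -> active={job_D:*/15, job_E:*/8, job_F:*/17, job_G:*/4}
Op 10: unregister job_G -> active={job_D:*/15, job_E:*/8, job_F:*/17}
  job_D: interval 15, next fire after T=135 is 150
  job_E: interval 8, next fire after T=135 is 136
  job_F: interval 17, next fire after T=135 is 136
Earliest = 136, winner (lex tiebreak) = job_E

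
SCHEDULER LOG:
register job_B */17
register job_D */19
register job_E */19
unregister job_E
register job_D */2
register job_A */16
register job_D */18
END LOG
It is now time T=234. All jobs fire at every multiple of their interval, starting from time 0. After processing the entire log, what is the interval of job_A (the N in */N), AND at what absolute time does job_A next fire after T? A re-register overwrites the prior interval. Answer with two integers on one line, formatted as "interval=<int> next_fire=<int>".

Answer: interval=16 next_fire=240

Derivation:
Op 1: register job_B */17 -> active={job_B:*/17}
Op 2: register job_D */19 -> active={job_B:*/17, job_D:*/19}
Op 3: register job_E */19 -> active={job_B:*/17, job_D:*/19, job_E:*/19}
Op 4: unregister job_E -> active={job_B:*/17, job_D:*/19}
Op 5: register job_D */2 -> active={job_B:*/17, job_D:*/2}
Op 6: register job_A */16 -> active={job_A:*/16, job_B:*/17, job_D:*/2}
Op 7: register job_D */18 -> active={job_A:*/16, job_B:*/17, job_D:*/18}
Final interval of job_A = 16
Next fire of job_A after T=234: (234//16+1)*16 = 240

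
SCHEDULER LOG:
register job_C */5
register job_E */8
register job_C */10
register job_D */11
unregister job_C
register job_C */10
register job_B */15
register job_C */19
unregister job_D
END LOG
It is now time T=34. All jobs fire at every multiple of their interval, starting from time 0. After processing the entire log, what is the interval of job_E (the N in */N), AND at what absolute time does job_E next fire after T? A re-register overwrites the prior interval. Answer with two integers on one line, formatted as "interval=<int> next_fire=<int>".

Op 1: register job_C */5 -> active={job_C:*/5}
Op 2: register job_E */8 -> active={job_C:*/5, job_E:*/8}
Op 3: register job_C */10 -> active={job_C:*/10, job_E:*/8}
Op 4: register job_D */11 -> active={job_C:*/10, job_D:*/11, job_E:*/8}
Op 5: unregister job_C -> active={job_D:*/11, job_E:*/8}
Op 6: register job_C */10 -> active={job_C:*/10, job_D:*/11, job_E:*/8}
Op 7: register job_B */15 -> active={job_B:*/15, job_C:*/10, job_D:*/11, job_E:*/8}
Op 8: register job_C */19 -> active={job_B:*/15, job_C:*/19, job_D:*/11, job_E:*/8}
Op 9: unregister job_D -> active={job_B:*/15, job_C:*/19, job_E:*/8}
Final interval of job_E = 8
Next fire of job_E after T=34: (34//8+1)*8 = 40

Answer: interval=8 next_fire=40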